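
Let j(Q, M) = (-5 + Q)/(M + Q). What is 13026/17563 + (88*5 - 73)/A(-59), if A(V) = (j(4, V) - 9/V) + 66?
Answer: 1824079613/290092124 ≈ 6.2879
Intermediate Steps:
j(Q, M) = (-5 + Q)/(M + Q)
A(V) = 66 - 1/(4 + V) - 9/V (A(V) = ((-5 + 4)/(V + 4) - 9/V) + 66 = (-1/(4 + V) - 9/V) + 66 = 66 - 1/(4 + V) - 9/V)
13026/17563 + (88*5 - 73)/A(-59) = 13026/17563 + (88*5 - 73)/((2*(-18 + 33*(-59)² + 127*(-59))/(-59*(4 - 59)))) = 13026*(1/17563) + (440 - 73)/((2*(-1/59)*(-18 + 33*3481 - 7493)/(-55))) = 1002/1351 + 367/((2*(-1/59)*(-1/55)*(-18 + 114873 - 7493))) = 1002/1351 + 367/((2*(-1/59)*(-1/55)*107362)) = 1002/1351 + 367/(214724/3245) = 1002/1351 + 367*(3245/214724) = 1002/1351 + 1190915/214724 = 1824079613/290092124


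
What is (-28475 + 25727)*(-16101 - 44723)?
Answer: 167144352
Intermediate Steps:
(-28475 + 25727)*(-16101 - 44723) = -2748*(-60824) = 167144352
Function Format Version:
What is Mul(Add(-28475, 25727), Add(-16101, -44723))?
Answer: 167144352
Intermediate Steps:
Mul(Add(-28475, 25727), Add(-16101, -44723)) = Mul(-2748, -60824) = 167144352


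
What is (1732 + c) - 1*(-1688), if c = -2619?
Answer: 801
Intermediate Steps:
(1732 + c) - 1*(-1688) = (1732 - 2619) - 1*(-1688) = -887 + 1688 = 801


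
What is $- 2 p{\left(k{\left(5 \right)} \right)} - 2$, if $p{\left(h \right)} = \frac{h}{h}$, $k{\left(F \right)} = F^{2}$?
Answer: $-4$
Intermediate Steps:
$p{\left(h \right)} = 1$
$- 2 p{\left(k{\left(5 \right)} \right)} - 2 = \left(-2\right) 1 - 2 = -2 - 2 = -4$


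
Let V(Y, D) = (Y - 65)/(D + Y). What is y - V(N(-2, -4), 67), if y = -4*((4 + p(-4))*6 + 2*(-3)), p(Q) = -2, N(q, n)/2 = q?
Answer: -481/21 ≈ -22.905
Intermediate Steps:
N(q, n) = 2*q
V(Y, D) = (-65 + Y)/(D + Y)
y = -24 (y = -4*((4 - 2)*6 + 2*(-3)) = -4*(2*6 - 6) = -4*(12 - 6) = -4*6 = -24)
y - V(N(-2, -4), 67) = -24 - (-65 + 2*(-2))/(67 + 2*(-2)) = -24 - (-65 - 4)/(67 - 4) = -24 - (-69)/63 = -24 - 1*(-23/21) = -24 + 23/21 = -481/21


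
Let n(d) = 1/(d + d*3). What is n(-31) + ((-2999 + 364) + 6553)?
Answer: 485831/124 ≈ 3918.0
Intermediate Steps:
n(d) = 1/(4*d) (n(d) = 1/(d + 3*d) = 1/(4*d))
n(-31) + ((-2999 + 364) + 6553) = (¼)/(-31) + ((-2999 + 364) + 6553) = (¼)*(-1/31) + (-2635 + 6553) = -1/124 + 3918 = 485831/124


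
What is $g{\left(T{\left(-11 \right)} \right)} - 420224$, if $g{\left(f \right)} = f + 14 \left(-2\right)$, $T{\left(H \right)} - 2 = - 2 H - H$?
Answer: $-420217$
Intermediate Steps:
$T{\left(H \right)} = 2 - 3 H$
$g{\left(f \right)} = -28 + f$ ($g{\left(f \right)} = f - 28 = -28 + f$)
$g{\left(T{\left(-11 \right)} \right)} - 420224 = \left(-28 + \left(2 - -33\right)\right) - 420224 = \left(-28 + \left(2 + 33\right)\right) - 420224 = \left(-28 + 35\right) - 420224 = 7 - 420224 = -420217$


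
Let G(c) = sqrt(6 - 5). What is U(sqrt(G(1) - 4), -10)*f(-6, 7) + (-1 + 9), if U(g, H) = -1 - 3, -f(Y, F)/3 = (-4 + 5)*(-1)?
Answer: -4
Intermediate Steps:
f(Y, F) = 3 (f(Y, F) = -3*(-4 + 5)*(-1) = -3*(-1) = 3)
G(c) = 1 (G(c) = sqrt(1) = 1)
U(g, H) = -4
U(sqrt(G(1) - 4), -10)*f(-6, 7) + (-1 + 9) = -4*3 + (-1 + 9) = -12 + 8 = -4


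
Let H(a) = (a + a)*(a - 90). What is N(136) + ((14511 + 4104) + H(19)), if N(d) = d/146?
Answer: 1162009/73 ≈ 15918.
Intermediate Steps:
H(a) = 2*a*(-90 + a) (H(a) = (2*a)*(-90 + a) = 2*a*(-90 + a))
N(d) = d/146 (N(d) = d*(1/146) = d/146)
N(136) + ((14511 + 4104) + H(19)) = (1/146)*136 + ((14511 + 4104) + 2*19*(-90 + 19)) = 68/73 + (18615 + 2*19*(-71)) = 68/73 + (18615 - 2698) = 68/73 + 15917 = 1162009/73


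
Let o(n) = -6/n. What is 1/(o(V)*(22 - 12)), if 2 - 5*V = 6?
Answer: 1/75 ≈ 0.013333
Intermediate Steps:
V = -⅘ (V = ⅖ - ⅕*6 = ⅖ - 6/5 = -⅘ ≈ -0.80000)
1/(o(V)*(22 - 12)) = 1/((-6/(-⅘))*(22 - 12)) = 1/(-6*(-5/4)*10) = 1/((15/2)*10) = 1/75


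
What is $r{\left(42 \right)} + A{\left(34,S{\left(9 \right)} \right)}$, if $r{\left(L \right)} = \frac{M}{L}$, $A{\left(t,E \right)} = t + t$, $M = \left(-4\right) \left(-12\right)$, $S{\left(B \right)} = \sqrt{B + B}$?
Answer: $\frac{484}{7} \approx 69.143$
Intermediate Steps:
$S{\left(B \right)} = \sqrt{2} \sqrt{B}$ ($S{\left(B \right)} = \sqrt{2 B} = \sqrt{2} \sqrt{B}$)
$M = 48$
$A{\left(t,E \right)} = 2 t$
$r{\left(L \right)} = \frac{48}{L}$
$r{\left(42 \right)} + A{\left(34,S{\left(9 \right)} \right)} = \frac{48}{42} + 2 \cdot 34 = 48 \cdot \frac{1}{42} + 68 = \frac{8}{7} + 68 = \frac{484}{7}$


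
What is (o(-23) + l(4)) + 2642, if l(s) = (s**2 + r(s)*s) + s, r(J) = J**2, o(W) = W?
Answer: 2703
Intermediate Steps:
l(s) = s + s**2 + s**3 (l(s) = (s**2 + s**2*s) + s = (s**2 + s**3) + s = s + s**2 + s**3)
(o(-23) + l(4)) + 2642 = (-23 + 4*(1 + 4 + 4**2)) + 2642 = (-23 + 4*(1 + 4 + 16)) + 2642 = (-23 + 4*21) + 2642 = (-23 + 84) + 2642 = 61 + 2642 = 2703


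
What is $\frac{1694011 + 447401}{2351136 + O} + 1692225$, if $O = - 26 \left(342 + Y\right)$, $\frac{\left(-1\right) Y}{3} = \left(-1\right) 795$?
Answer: $\frac{643111853677}{380039} \approx 1.6922 \cdot 10^{6}$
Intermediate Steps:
$Y = 2385$ ($Y = - 3 \left(\left(-1\right) 795\right) = \left(-3\right) \left(-795\right) = 2385$)
$O = -70902$ ($O = - 26 \left(342 + 2385\right) = \left(-26\right) 2727 = -70902$)
$\frac{1694011 + 447401}{2351136 + O} + 1692225 = \frac{1694011 + 447401}{2351136 - 70902} + 1692225 = \frac{2141412}{2280234} + 1692225 = 2141412 \cdot \frac{1}{2280234} + 1692225 = \frac{356902}{380039} + 1692225 = \frac{643111853677}{380039}$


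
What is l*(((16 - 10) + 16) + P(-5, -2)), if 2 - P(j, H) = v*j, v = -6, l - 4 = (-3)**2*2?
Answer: -132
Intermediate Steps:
l = 22 (l = 4 + (-3)**2*2 = 4 + 9*2 = 4 + 18 = 22)
P(j, H) = 2 + 6*j (P(j, H) = 2 - (-6)*j = 2 + 6*j)
l*(((16 - 10) + 16) + P(-5, -2)) = 22*(((16 - 10) + 16) + (2 + 6*(-5))) = 22*((6 + 16) + (2 - 30)) = 22*(22 - 28) = 22*(-6) = -132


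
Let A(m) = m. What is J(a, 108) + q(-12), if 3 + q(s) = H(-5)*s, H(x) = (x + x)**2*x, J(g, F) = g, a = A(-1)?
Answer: 5996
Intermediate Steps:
a = -1
H(x) = 4*x**3 (H(x) = (2*x)**2*x = (4*x**2)*x = 4*x**3)
q(s) = -3 - 500*s (q(s) = -3 + (4*(-5)**3)*s = -3 + (4*(-125))*s = -3 - 500*s)
J(a, 108) + q(-12) = -1 + (-3 - 500*(-12)) = -1 + (-3 + 6000) = -1 + 5997 = 5996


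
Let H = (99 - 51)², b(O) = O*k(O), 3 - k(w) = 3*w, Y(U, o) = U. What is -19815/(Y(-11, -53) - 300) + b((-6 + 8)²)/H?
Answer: 1267849/19904 ≈ 63.698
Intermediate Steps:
k(w) = 3 - 3*w
b(O) = O*(3 - 3*O)
H = 2304 (H = 48² = 2304)
-19815/(Y(-11, -53) - 300) + b((-6 + 8)²)/H = -19815/(-11 - 300) + (3*(-6 + 8)²*(1 - (-6 + 8)²))/2304 = -19815/(-311) + (3*2²*(1 - 1*2²))*(1/2304) = -19815*(-1/311) + (3*4*(1 - 1*4))*(1/2304) = 19815/311 + (3*4*(1 - 4))*(1/2304) = 19815/311 + (3*4*(-3))*(1/2304) = 19815/311 - 36*1/2304 = 19815/311 - 1/64 = 1267849/19904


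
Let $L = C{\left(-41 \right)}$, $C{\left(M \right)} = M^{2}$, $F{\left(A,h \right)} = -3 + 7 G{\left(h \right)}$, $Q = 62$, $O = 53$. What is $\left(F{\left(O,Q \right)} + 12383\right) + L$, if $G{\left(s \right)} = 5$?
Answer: $14096$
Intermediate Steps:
$F{\left(A,h \right)} = 32$ ($F{\left(A,h \right)} = -3 + 7 \cdot 5 = -3 + 35 = 32$)
$L = 1681$ ($L = \left(-41\right)^{2} = 1681$)
$\left(F{\left(O,Q \right)} + 12383\right) + L = \left(32 + 12383\right) + 1681 = 12415 + 1681 = 14096$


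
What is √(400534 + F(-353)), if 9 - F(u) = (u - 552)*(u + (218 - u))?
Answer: √597833 ≈ 773.20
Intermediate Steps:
F(u) = 120345 - 218*u (F(u) = 9 - (u - 552)*(u + (218 - u)) = 9 - (-552 + u)*218 = 9 - (-120336 + 218*u) = 9 + (120336 - 218*u) = 120345 - 218*u)
√(400534 + F(-353)) = √(400534 + (120345 - 218*(-353))) = √(400534 + (120345 + 76954)) = √(400534 + 197299) = √597833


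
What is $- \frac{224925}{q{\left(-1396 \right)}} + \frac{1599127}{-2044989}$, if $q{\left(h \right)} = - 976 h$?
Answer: $- \frac{2638773291817}{2786289332544} \approx -0.94706$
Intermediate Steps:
$- \frac{224925}{q{\left(-1396 \right)}} + \frac{1599127}{-2044989} = - \frac{224925}{\left(-976\right) \left(-1396\right)} + \frac{1599127}{-2044989} = - \frac{224925}{1362496} + 1599127 \left(- \frac{1}{2044989}\right) = \left(-224925\right) \frac{1}{1362496} - \frac{1599127}{2044989} = - \frac{224925}{1362496} - \frac{1599127}{2044989} = - \frac{2638773291817}{2786289332544}$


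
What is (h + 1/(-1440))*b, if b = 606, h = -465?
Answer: -67629701/240 ≈ -2.8179e+5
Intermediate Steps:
(h + 1/(-1440))*b = (-465 + 1/(-1440))*606 = (-465 - 1/1440)*606 = -669601/1440*606 = -67629701/240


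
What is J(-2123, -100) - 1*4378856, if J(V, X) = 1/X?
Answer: -437885601/100 ≈ -4.3789e+6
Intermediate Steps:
J(-2123, -100) - 1*4378856 = 1/(-100) - 1*4378856 = -1/100 - 4378856 = -437885601/100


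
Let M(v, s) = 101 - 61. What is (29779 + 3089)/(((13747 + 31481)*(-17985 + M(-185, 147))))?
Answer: -2739/67634705 ≈ -4.0497e-5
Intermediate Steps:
M(v, s) = 40
(29779 + 3089)/(((13747 + 31481)*(-17985 + M(-185, 147)))) = (29779 + 3089)/(((13747 + 31481)*(-17985 + 40))) = 32868/((45228*(-17945))) = 32868/(-811616460) = 32868*(-1/811616460) = -2739/67634705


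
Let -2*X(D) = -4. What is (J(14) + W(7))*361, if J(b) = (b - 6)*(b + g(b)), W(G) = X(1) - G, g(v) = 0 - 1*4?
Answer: 27075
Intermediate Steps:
X(D) = 2 (X(D) = -1/2*(-4) = 2)
g(v) = -4 (g(v) = 0 - 4 = -4)
W(G) = 2 - G
J(b) = (-6 + b)*(-4 + b) (J(b) = (b - 6)*(b - 4) = (-6 + b)*(-4 + b))
(J(14) + W(7))*361 = ((24 + 14**2 - 10*14) + (2 - 1*7))*361 = ((24 + 196 - 140) + (2 - 7))*361 = (80 - 5)*361 = 75*361 = 27075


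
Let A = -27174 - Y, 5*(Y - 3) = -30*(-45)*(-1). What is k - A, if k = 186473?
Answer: 213380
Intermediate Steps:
Y = -267 (Y = 3 + (-30*(-45)*(-1))/5 = 3 + (1350*(-1))/5 = 3 + (⅕)*(-1350) = 3 - 270 = -267)
A = -26907 (A = -27174 - 1*(-267) = -27174 + 267 = -26907)
k - A = 186473 - 1*(-26907) = 186473 + 26907 = 213380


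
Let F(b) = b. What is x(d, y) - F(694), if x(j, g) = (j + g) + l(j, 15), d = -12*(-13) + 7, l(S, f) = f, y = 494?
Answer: -22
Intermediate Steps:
d = 163 (d = 156 + 7 = 163)
x(j, g) = 15 + g + j (x(j, g) = (j + g) + 15 = (g + j) + 15 = 15 + g + j)
x(d, y) - F(694) = (15 + 494 + 163) - 1*694 = 672 - 694 = -22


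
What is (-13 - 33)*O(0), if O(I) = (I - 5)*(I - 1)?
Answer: -230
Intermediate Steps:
O(I) = (-1 + I)*(-5 + I) (O(I) = (-5 + I)*(-1 + I) = (-1 + I)*(-5 + I))
(-13 - 33)*O(0) = (-13 - 33)*(5 + 0**2 - 6*0) = -46*(5 + 0 + 0) = -46*5 = -230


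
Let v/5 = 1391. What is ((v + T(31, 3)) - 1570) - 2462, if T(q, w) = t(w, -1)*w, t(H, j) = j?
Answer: 2920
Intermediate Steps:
v = 6955 (v = 5*1391 = 6955)
T(q, w) = -w
((v + T(31, 3)) - 1570) - 2462 = ((6955 - 1*3) - 1570) - 2462 = ((6955 - 3) - 1570) - 2462 = (6952 - 1570) - 2462 = 5382 - 2462 = 2920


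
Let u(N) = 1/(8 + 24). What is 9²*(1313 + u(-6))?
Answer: 3403377/32 ≈ 1.0636e+5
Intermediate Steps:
u(N) = 1/32
9²*(1313 + u(-6)) = 9²*(1313 + 1/32) = 81*(42017/32) = 3403377/32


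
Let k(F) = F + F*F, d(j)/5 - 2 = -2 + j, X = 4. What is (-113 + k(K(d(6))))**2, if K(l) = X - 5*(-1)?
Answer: 529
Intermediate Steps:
d(j) = 5*j (d(j) = 10 + 5*(-2 + j) = 10 + (-10 + 5*j) = 5*j)
K(l) = 9 (K(l) = 4 - 5*(-1) = 4 + 5 = 9)
k(F) = F + F**2
(-113 + k(K(d(6))))**2 = (-113 + 9*(1 + 9))**2 = (-113 + 9*10)**2 = (-113 + 90)**2 = (-23)**2 = 529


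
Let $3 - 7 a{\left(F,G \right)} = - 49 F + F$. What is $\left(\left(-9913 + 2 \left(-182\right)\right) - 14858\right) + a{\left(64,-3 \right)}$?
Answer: $- \frac{172870}{7} \approx -24696.0$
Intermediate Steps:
$a{\left(F,G \right)} = \frac{3}{7} + \frac{48 F}{7}$ ($a{\left(F,G \right)} = \frac{3}{7} - \frac{- 49 F + F}{7} = \frac{3}{7} - \frac{\left(-48\right) F}{7} = \frac{3}{7} + \frac{48 F}{7}$)
$\left(\left(-9913 + 2 \left(-182\right)\right) - 14858\right) + a{\left(64,-3 \right)} = \left(\left(-9913 + 2 \left(-182\right)\right) - 14858\right) + \left(\frac{3}{7} + \frac{48}{7} \cdot 64\right) = \left(\left(-9913 - 364\right) - 14858\right) + \left(\frac{3}{7} + \frac{3072}{7}\right) = \left(-10277 - 14858\right) + \frac{3075}{7} = -25135 + \frac{3075}{7} = - \frac{172870}{7}$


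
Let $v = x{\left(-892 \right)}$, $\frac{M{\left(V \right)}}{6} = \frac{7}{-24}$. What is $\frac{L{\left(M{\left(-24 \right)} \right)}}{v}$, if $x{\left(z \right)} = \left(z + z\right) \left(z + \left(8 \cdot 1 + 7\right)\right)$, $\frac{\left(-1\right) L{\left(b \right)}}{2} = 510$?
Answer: $- \frac{255}{391142} \approx -0.00065194$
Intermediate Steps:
$M{\left(V \right)} = - \frac{7}{4}$ ($M{\left(V \right)} = 6 \frac{7}{-24} = 6 \cdot 7 \left(- \frac{1}{24}\right) = 6 \left(- \frac{7}{24}\right) = - \frac{7}{4}$)
$L{\left(b \right)} = -1020$ ($L{\left(b \right)} = \left(-2\right) 510 = -1020$)
$x{\left(z \right)} = 2 z \left(15 + z\right)$ ($x{\left(z \right)} = 2 z \left(z + \left(8 + 7\right)\right) = 2 z \left(z + 15\right) = 2 z \left(15 + z\right)$)
$v = 1564568$ ($v = 2 \left(-892\right) \left(15 - 892\right) = 2 \left(-892\right) \left(-877\right) = 1564568$)
$\frac{L{\left(M{\left(-24 \right)} \right)}}{v} = - \frac{1020}{1564568} = \left(-1020\right) \frac{1}{1564568} = - \frac{255}{391142}$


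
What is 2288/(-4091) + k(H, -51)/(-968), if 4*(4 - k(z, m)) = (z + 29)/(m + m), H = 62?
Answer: -910680665/1615715904 ≈ -0.56364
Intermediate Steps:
k(z, m) = 4 - (29 + z)/(8*m) (k(z, m) = 4 - (z + 29)/(4*(m + m)) = 4 - (29 + z)/(4*(2*m)) = 4 - (29 + z)*1/(2*m)/4 = 4 - (29 + z)/(8*m))
2288/(-4091) + k(H, -51)/(-968) = 2288/(-4091) + ((⅛)*(-29 - 1*62 + 32*(-51))/(-51))/(-968) = 2288*(-1/4091) + ((⅛)*(-1/51)*(-29 - 62 - 1632))*(-1/968) = -2288/4091 + ((⅛)*(-1/51)*(-1723))*(-1/968) = -2288/4091 + (1723/408)*(-1/968) = -2288/4091 - 1723/394944 = -910680665/1615715904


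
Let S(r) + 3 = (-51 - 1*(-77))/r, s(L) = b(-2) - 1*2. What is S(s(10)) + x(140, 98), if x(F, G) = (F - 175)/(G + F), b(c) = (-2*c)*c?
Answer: -977/170 ≈ -5.7471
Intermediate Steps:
b(c) = -2*c²
s(L) = -10 (s(L) = -2*(-2)² - 1*2 = -2*4 - 2 = -8 - 2 = -10)
S(r) = -3 + 26/r (S(r) = -3 + (-51 - 1*(-77))/r = -3 + (-51 + 77)/r = -3 + 26/r)
x(F, G) = (-175 + F)/(F + G)
S(s(10)) + x(140, 98) = (-3 + 26/(-10)) + (-175 + 140)/(140 + 98) = (-3 + 26*(-⅒)) - 35/238 = (-3 - 13/5) + (1/238)*(-35) = -28/5 - 5/34 = -977/170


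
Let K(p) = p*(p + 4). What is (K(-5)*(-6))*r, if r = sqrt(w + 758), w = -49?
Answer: -30*sqrt(709) ≈ -798.81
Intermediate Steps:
K(p) = p*(4 + p)
r = sqrt(709) (r = sqrt(-49 + 758) = sqrt(709) ≈ 26.627)
(K(-5)*(-6))*r = (-5*(4 - 5)*(-6))*sqrt(709) = (-5*(-1)*(-6))*sqrt(709) = (5*(-6))*sqrt(709) = -30*sqrt(709)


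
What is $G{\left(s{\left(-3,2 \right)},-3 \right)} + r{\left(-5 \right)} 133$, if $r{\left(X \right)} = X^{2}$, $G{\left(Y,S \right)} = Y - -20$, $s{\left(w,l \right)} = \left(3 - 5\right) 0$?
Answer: $3345$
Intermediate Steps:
$s{\left(w,l \right)} = 0$ ($s{\left(w,l \right)} = \left(-2\right) 0 = 0$)
$G{\left(Y,S \right)} = 20 + Y$ ($G{\left(Y,S \right)} = Y + 20 = 20 + Y$)
$G{\left(s{\left(-3,2 \right)},-3 \right)} + r{\left(-5 \right)} 133 = \left(20 + 0\right) + \left(-5\right)^{2} \cdot 133 = 20 + 25 \cdot 133 = 20 + 3325 = 3345$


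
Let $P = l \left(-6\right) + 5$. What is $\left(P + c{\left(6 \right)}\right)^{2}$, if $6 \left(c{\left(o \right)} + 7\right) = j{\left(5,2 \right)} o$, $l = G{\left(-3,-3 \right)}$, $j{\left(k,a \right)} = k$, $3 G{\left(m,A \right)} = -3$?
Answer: $81$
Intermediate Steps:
$G{\left(m,A \right)} = -1$ ($G{\left(m,A \right)} = \frac{1}{3} \left(-3\right) = -1$)
$l = -1$
$P = 11$ ($P = \left(-1\right) \left(-6\right) + 5 = 6 + 5 = 11$)
$c{\left(o \right)} = -7 + \frac{5 o}{6}$
$\left(P + c{\left(6 \right)}\right)^{2} = \left(11 + \left(-7 + \frac{5}{6} \cdot 6\right)\right)^{2} = \left(11 + \left(-7 + 5\right)\right)^{2} = \left(11 - 2\right)^{2} = 9^{2} = 81$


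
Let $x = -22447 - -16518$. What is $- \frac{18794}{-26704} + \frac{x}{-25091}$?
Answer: $\frac{28631285}{30455912} \approx 0.94009$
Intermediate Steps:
$x = -5929$ ($x = -22447 + 16518 = -5929$)
$- \frac{18794}{-26704} + \frac{x}{-25091} = - \frac{18794}{-26704} - \frac{5929}{-25091} = \left(-18794\right) \left(- \frac{1}{26704}\right) - - \frac{539}{2281} = \frac{9397}{13352} + \frac{539}{2281} = \frac{28631285}{30455912}$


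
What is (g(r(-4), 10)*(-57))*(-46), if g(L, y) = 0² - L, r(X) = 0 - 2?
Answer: 5244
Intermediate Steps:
r(X) = -2
g(L, y) = -L (g(L, y) = 0 - L = -L)
(g(r(-4), 10)*(-57))*(-46) = (-1*(-2)*(-57))*(-46) = (2*(-57))*(-46) = -114*(-46) = 5244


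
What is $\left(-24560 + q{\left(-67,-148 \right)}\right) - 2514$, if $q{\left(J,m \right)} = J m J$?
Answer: $-691446$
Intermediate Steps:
$q{\left(J,m \right)} = m J^{2}$
$\left(-24560 + q{\left(-67,-148 \right)}\right) - 2514 = \left(-24560 - 148 \left(-67\right)^{2}\right) - 2514 = \left(-24560 - 664372\right) - 2514 = -688932 - 2514 = -691446$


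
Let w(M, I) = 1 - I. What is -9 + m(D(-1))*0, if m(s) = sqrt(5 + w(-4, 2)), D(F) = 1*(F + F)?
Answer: -9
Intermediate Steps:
D(F) = 2*F (D(F) = 1*(2*F) = 2*F)
m(s) = 2 (m(s) = sqrt(5 + (1 - 1*2)) = sqrt(5 + (1 - 2)) = sqrt(5 - 1) = sqrt(4) = 2)
-9 + m(D(-1))*0 = -9 + 2*0 = -9 + 0 = -9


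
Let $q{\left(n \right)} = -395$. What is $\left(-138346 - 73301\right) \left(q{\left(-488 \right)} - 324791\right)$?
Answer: $68824641342$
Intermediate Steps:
$\left(-138346 - 73301\right) \left(q{\left(-488 \right)} - 324791\right) = \left(-138346 - 73301\right) \left(-395 - 324791\right) = \left(-211647\right) \left(-325186\right) = 68824641342$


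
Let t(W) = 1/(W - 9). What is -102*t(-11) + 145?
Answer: 1501/10 ≈ 150.10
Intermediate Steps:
t(W) = 1/(-9 + W)
-102*t(-11) + 145 = -102/(-9 - 11) + 145 = -102/(-20) + 145 = -102*(-1/20) + 145 = 51/10 + 145 = 1501/10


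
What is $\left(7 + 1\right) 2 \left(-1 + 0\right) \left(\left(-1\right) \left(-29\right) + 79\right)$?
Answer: $-1728$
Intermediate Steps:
$\left(7 + 1\right) 2 \left(-1 + 0\right) \left(\left(-1\right) \left(-29\right) + 79\right) = 8 \cdot 2 \left(-1\right) \left(29 + 79\right) = 8 \left(-2\right) 108 = \left(-16\right) 108 = -1728$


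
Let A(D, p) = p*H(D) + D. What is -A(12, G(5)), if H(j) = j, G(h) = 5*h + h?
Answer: -372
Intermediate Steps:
G(h) = 6*h
A(D, p) = D + D*p (A(D, p) = p*D + D = D*p + D = D + D*p)
-A(12, G(5)) = -12*(1 + 6*5) = -12*(1 + 30) = -12*31 = -1*372 = -372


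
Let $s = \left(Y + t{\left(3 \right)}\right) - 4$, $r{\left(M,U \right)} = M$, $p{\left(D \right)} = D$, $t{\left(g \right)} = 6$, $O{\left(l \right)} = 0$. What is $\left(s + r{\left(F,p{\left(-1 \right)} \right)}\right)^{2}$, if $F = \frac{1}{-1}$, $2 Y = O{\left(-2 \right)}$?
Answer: $1$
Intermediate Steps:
$Y = 0$ ($Y = \frac{1}{2} \cdot 0 = 0$)
$F = -1$
$s = 2$ ($s = \left(0 + 6\right) - 4 = 6 - 4 = 2$)
$\left(s + r{\left(F,p{\left(-1 \right)} \right)}\right)^{2} = \left(2 - 1\right)^{2} = 1^{2} = 1$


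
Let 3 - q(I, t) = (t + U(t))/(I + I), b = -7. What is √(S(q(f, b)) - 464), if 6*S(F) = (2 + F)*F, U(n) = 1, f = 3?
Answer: 2*I*√115 ≈ 21.448*I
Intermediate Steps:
q(I, t) = 3 - (1 + t)/(2*I) (q(I, t) = 3 - (t + 1)/(I + I) = 3 - (1 + t)/(2*I))
S(F) = F*(2 + F)/6 (S(F) = ((2 + F)*F)/6 = (F*(2 + F))/6 = F*(2 + F)/6)
√(S(q(f, b)) - 464) = √(((½)*(-1 - 1*(-7) + 6*3)/3)*(2 + (½)*(-1 - 1*(-7) + 6*3)/3)/6 - 464) = √(((½)*(⅓)*(-1 + 7 + 18))*(2 + (½)*(⅓)*(-1 + 7 + 18))/6 - 464) = √(((½)*(⅓)*24)*(2 + (½)*(⅓)*24)/6 - 464) = √((⅙)*4*(2 + 4) - 464) = √((⅙)*4*6 - 464) = √(4 - 464) = √(-460) = 2*I*√115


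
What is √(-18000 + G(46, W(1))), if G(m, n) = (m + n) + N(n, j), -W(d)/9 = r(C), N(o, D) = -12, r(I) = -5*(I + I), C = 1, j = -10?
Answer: 2*I*√4469 ≈ 133.7*I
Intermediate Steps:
r(I) = -10*I
W(d) = 90 (W(d) = -(-90) = -9*(-10) = 90)
G(m, n) = -12 + m + n (G(m, n) = (m + n) - 12 = -12 + m + n)
√(-18000 + G(46, W(1))) = √(-18000 + (-12 + 46 + 90)) = √(-18000 + 124) = √(-17876) = 2*I*√4469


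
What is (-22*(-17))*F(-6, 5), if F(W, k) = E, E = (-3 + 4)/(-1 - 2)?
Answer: -374/3 ≈ -124.67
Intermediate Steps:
E = -⅓ (E = 1/(-3) = 1*(-⅓) = -⅓ ≈ -0.33333)
F(W, k) = -⅓
(-22*(-17))*F(-6, 5) = -22*(-17)*(-⅓) = 374*(-⅓) = -374/3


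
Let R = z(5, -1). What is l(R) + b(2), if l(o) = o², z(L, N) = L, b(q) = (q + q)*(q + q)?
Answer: 41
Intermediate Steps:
b(q) = 4*q² (b(q) = (2*q)*(2*q) = 4*q²)
R = 5
l(R) + b(2) = 5² + 4*2² = 25 + 4*4 = 25 + 16 = 41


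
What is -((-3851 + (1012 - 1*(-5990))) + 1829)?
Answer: -4980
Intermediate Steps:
-((-3851 + (1012 - 1*(-5990))) + 1829) = -((-3851 + (1012 + 5990)) + 1829) = -((-3851 + 7002) + 1829) = -(3151 + 1829) = -1*4980 = -4980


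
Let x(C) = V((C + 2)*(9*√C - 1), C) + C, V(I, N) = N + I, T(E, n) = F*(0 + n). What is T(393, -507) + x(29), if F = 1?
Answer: -480 + 279*√29 ≈ 1022.5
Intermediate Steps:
T(E, n) = n (T(E, n) = 1*(0 + n) = 1*n = n)
V(I, N) = I + N
x(C) = 2*C + (-1 + 9*√C)*(2 + C) (x(C) = ((C + 2)*(9*√C - 1) + C) + C = ((2 + C)*(-1 + 9*√C) + C) + C = ((-1 + 9*√C)*(2 + C) + C) + C = (C + (-1 + 9*√C)*(2 + C)) + C = 2*C + (-1 + 9*√C)*(2 + C))
T(393, -507) + x(29) = -507 + (-2 + 29 + 9*29^(3/2) + 18*√29) = -507 + (-2 + 29 + 9*(29*√29) + 18*√29) = -507 + (-2 + 29 + 261*√29 + 18*√29) = -507 + (27 + 279*√29) = -480 + 279*√29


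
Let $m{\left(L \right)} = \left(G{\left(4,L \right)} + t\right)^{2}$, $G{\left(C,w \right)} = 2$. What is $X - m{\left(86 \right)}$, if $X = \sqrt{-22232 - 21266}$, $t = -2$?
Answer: $i \sqrt{43498} \approx 208.56 i$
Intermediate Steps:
$X = i \sqrt{43498}$ ($X = \sqrt{-43498} = i \sqrt{43498} \approx 208.56 i$)
$m{\left(L \right)} = 0$ ($m{\left(L \right)} = \left(2 - 2\right)^{2} = 0^{2} = 0$)
$X - m{\left(86 \right)} = i \sqrt{43498} - 0 = i \sqrt{43498} + 0 = i \sqrt{43498}$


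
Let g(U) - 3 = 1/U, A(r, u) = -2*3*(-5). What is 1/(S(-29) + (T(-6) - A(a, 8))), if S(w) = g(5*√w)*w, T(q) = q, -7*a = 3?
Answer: -3075/378254 - 5*I*√29/378254 ≈ -0.0081295 - 7.1184e-5*I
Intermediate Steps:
a = -3/7 (a = -⅐*3 = -3/7 ≈ -0.42857)
A(r, u) = 30 (A(r, u) = -6*(-5) = 30)
g(U) = 3 + 1/U
S(w) = w*(3 + 1/(5*√w)) (S(w) = (3 + 1/(5*√w))*w = w*(3 + 1/(5*√w)))
1/(S(-29) + (T(-6) - A(a, 8))) = 1/((3*(-29) + √(-29)/5) + (-6 - 1*30)) = 1/((-87 + (I*√29)/5) + (-6 - 30)) = 1/((-87 + I*√29/5) - 36) = 1/(-123 + I*√29/5)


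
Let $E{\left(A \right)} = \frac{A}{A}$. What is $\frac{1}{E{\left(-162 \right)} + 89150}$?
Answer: $\frac{1}{89151} \approx 1.1217 \cdot 10^{-5}$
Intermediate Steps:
$E{\left(A \right)} = 1$
$\frac{1}{E{\left(-162 \right)} + 89150} = \frac{1}{1 + 89150} = \frac{1}{89151}$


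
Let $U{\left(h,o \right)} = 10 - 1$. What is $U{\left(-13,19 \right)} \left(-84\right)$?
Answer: $-756$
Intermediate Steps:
$U{\left(h,o \right)} = 9$
$U{\left(-13,19 \right)} \left(-84\right) = 9 \left(-84\right) = -756$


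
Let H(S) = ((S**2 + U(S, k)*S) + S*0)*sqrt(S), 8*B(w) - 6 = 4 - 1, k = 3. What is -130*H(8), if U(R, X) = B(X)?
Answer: -18980*sqrt(2) ≈ -26842.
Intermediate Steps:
B(w) = 9/8 (B(w) = 3/4 + (4 - 1)/8 = 3/4 + (1/8)*3 = 3/4 + 3/8 = 9/8)
U(R, X) = 9/8
H(S) = sqrt(S)*(S**2 + 9*S/8) (H(S) = ((S**2 + 9*S/8) + S*0)*sqrt(S) = ((S**2 + 9*S/8) + 0)*sqrt(S) = (S**2 + 9*S/8)*sqrt(S) = sqrt(S)*(S**2 + 9*S/8))
-130*H(8) = -130*8**(3/2)*(9/8 + 8) = -130*16*sqrt(2)*73/8 = -18980*sqrt(2)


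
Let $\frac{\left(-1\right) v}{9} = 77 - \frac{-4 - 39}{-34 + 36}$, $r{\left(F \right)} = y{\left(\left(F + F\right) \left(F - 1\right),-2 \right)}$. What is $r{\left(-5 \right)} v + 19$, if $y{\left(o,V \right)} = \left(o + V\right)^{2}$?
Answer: $-2982167$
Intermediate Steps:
$y{\left(o,V \right)} = \left(V + o\right)^{2}$
$r{\left(F \right)} = \left(-2 + 2 F \left(-1 + F\right)\right)^{2}$ ($r{\left(F \right)} = \left(-2 + \left(F + F\right) \left(F - 1\right)\right)^{2} = \left(-2 + 2 F \left(-1 + F\right)\right)^{2}$)
$v = - \frac{1773}{2}$ ($v = - 9 \left(77 - \frac{-4 - 39}{-34 + 36}\right) = - 9 \left(77 - - \frac{43}{2}\right) = - 9 \left(77 + \frac{43}{2}\right) = \left(-9\right) \frac{197}{2} = - \frac{1773}{2} \approx -886.5$)
$r{\left(-5 \right)} v + 19 = 4 \left(-1 - 5 \left(-1 - 5\right)\right)^{2} \left(- \frac{1773}{2}\right) + 19 = 4 \left(-1 - -30\right)^{2} \left(- \frac{1773}{2}\right) + 19 = 4 \left(-1 + 30\right)^{2} \left(- \frac{1773}{2}\right) + 19 = 4 \cdot 29^{2} \left(- \frac{1773}{2}\right) + 19 = 4 \cdot 841 \left(- \frac{1773}{2}\right) + 19 = 3364 \left(- \frac{1773}{2}\right) + 19 = -2982186 + 19 = -2982167$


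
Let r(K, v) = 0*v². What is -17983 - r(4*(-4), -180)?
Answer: -17983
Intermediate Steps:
r(K, v) = 0
-17983 - r(4*(-4), -180) = -17983 - 1*0 = -17983 + 0 = -17983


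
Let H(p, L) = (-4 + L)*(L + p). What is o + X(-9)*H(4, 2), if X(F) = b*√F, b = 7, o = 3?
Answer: 3 - 252*I ≈ 3.0 - 252.0*I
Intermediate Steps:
X(F) = 7*√F
o + X(-9)*H(4, 2) = 3 + (7*√(-9))*(2² - 4*2 - 4*4 + 2*4) = 3 + (7*(3*I))*(4 - 8 - 16 + 8) = 3 + (21*I)*(-12) = 3 - 252*I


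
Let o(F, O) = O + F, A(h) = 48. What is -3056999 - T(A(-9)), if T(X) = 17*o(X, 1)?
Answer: -3057832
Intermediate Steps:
o(F, O) = F + O
T(X) = 17 + 17*X (T(X) = 17*(X + 1) = 17*(1 + X) = 17 + 17*X)
-3056999 - T(A(-9)) = -3056999 - (17 + 17*48) = -3056999 - (17 + 816) = -3056999 - 1*833 = -3056999 - 833 = -3057832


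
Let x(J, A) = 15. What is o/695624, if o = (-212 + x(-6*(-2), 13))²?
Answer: 38809/695624 ≈ 0.055790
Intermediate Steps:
o = 38809 (o = (-212 + 15)² = (-197)² = 38809)
o/695624 = 38809/695624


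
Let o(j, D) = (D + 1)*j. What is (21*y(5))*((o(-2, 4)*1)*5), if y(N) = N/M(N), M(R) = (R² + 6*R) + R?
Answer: -175/2 ≈ -87.500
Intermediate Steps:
o(j, D) = j*(1 + D) (o(j, D) = (1 + D)*j = j*(1 + D))
M(R) = R² + 7*R
y(N) = 1/(7 + N) (y(N) = N/((N*(7 + N))) = N*(1/(N*(7 + N))) = 1/(7 + N))
(21*y(5))*((o(-2, 4)*1)*5) = (21/(7 + 5))*((-2*(1 + 4)*1)*5) = (21/12)*((-2*5*1)*5) = (21*(1/12))*(-10*1*5) = 7*(-10*5)/4 = (7/4)*(-50) = -175/2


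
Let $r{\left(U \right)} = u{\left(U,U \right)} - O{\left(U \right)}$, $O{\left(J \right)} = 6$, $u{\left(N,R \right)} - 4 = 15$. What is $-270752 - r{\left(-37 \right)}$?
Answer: $-270765$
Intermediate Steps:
$u{\left(N,R \right)} = 19$ ($u{\left(N,R \right)} = 4 + 15 = 19$)
$r{\left(U \right)} = 13$ ($r{\left(U \right)} = 19 - 6 = 13$)
$-270752 - r{\left(-37 \right)} = -270752 - 13 = -270765$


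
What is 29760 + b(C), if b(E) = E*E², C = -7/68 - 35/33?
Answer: 336262545226709/11299742784 ≈ 29758.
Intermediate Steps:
C = -2611/2244 (C = -7*1/68 - 35*1/33 = -7/68 - 35/33 = -2611/2244 ≈ -1.1635)
b(E) = E³
29760 + b(C) = 29760 + (-2611/2244)³ = 29760 - 17800025131/11299742784 = 336262545226709/11299742784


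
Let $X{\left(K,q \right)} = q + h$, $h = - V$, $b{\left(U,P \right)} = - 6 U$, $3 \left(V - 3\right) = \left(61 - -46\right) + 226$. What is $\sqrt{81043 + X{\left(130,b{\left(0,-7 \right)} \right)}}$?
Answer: $\sqrt{80929} \approx 284.48$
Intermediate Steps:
$V = 114$ ($V = 3 + \frac{\left(61 - -46\right) + 226}{3} = 3 + \frac{\left(61 + 46\right) + 226}{3} = 3 + \frac{107 + 226}{3} = 3 + \frac{1}{3} \cdot 333 = 3 + 111 = 114$)
$h = -114$ ($h = \left(-1\right) 114 = -114$)
$X{\left(K,q \right)} = -114 + q$ ($X{\left(K,q \right)} = q - 114 = -114 + q$)
$\sqrt{81043 + X{\left(130,b{\left(0,-7 \right)} \right)}} = \sqrt{81043 - 114} = \sqrt{80929}$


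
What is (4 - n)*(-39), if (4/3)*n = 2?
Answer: -195/2 ≈ -97.500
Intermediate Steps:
n = 3/2 (n = (¾)*2 = 3/2 ≈ 1.5000)
(4 - n)*(-39) = (4 - 1*3/2)*(-39) = (4 - 3/2)*(-39) = (5/2)*(-39) = -195/2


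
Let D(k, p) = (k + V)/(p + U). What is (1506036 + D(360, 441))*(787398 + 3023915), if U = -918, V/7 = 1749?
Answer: 912639947731699/159 ≈ 5.7399e+12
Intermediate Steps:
V = 12243 (V = 7*1749 = 12243)
D(k, p) = (12243 + k)/(-918 + p) (D(k, p) = (k + 12243)/(p - 918) = (12243 + k)/(-918 + p))
(1506036 + D(360, 441))*(787398 + 3023915) = (1506036 + (12243 + 360)/(-918 + 441))*(787398 + 3023915) = (1506036 + 12603/(-477))*3811313 = (1506036 - 1/477*12603)*3811313 = (1506036 - 4201/159)*3811313 = (239455523/159)*3811313 = 912639947731699/159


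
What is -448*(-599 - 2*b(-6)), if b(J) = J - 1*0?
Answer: 262976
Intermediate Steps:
b(J) = J (b(J) = J + 0 = J)
-448*(-599 - 2*b(-6)) = -448*(-599 - 2*(-6)) = -448*(-599 + 12) = -448*(-587) = 262976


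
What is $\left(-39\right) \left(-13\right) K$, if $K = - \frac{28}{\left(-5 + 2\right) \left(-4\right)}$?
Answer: $-1183$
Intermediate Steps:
$K = - \frac{7}{3}$ ($K = - \frac{28}{\left(-3\right) \left(-4\right)} = - \frac{28}{12} = \left(-28\right) \frac{1}{12} = - \frac{7}{3} \approx -2.3333$)
$\left(-39\right) \left(-13\right) K = \left(-39\right) \left(-13\right) \left(- \frac{7}{3}\right) = 507 \left(- \frac{7}{3}\right) = -1183$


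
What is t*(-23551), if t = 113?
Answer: -2661263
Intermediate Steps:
t*(-23551) = 113*(-23551) = -2661263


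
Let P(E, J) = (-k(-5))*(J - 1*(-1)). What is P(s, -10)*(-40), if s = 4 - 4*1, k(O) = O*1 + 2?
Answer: 1080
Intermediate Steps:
k(O) = 2 + O (k(O) = O + 2 = 2 + O)
s = 0 (s = 4 - 4 = 0)
P(E, J) = 3 + 3*J (P(E, J) = (-(2 - 5))*(J - 1*(-1)) = (-1*(-3))*(J + 1) = 3*(1 + J) = 3 + 3*J)
P(s, -10)*(-40) = (3 + 3*(-10))*(-40) = (3 - 30)*(-40) = -27*(-40) = 1080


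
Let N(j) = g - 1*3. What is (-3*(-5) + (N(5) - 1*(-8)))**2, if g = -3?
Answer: 289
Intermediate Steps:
N(j) = -6 (N(j) = -3 - 1*3 = -3 - 3 = -6)
(-3*(-5) + (N(5) - 1*(-8)))**2 = (-3*(-5) + (-6 - 1*(-8)))**2 = (15 + (-6 + 8))**2 = (15 + 2)**2 = 17**2 = 289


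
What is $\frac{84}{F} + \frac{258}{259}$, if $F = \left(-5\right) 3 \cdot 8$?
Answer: $\frac{767}{2590} \approx 0.29614$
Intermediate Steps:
$F = -120$ ($F = \left(-15\right) 8 = -120$)
$\frac{84}{F} + \frac{258}{259} = \frac{84}{-120} + \frac{258}{259} = 84 \left(- \frac{1}{120}\right) + 258 \cdot \frac{1}{259} = - \frac{7}{10} + \frac{258}{259} = \frac{767}{2590}$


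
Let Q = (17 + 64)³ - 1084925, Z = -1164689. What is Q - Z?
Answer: 611205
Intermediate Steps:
Q = -553484 (Q = 81³ - 1084925 = 531441 - 1084925 = -553484)
Q - Z = -553484 - 1*(-1164689) = -553484 + 1164689 = 611205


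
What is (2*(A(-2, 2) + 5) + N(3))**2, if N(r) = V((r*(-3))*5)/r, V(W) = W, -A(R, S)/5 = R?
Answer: 225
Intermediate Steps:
A(R, S) = -5*R
N(r) = -15 (N(r) = ((r*(-3))*5)/r = (-3*r*5)/r = (-15*r)/r = -15)
(2*(A(-2, 2) + 5) + N(3))**2 = (2*(-5*(-2) + 5) - 15)**2 = (2*(10 + 5) - 15)**2 = (2*15 - 15)**2 = (30 - 15)**2 = 15**2 = 225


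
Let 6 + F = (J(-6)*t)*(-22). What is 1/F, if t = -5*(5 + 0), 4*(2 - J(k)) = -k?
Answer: 1/269 ≈ 0.0037175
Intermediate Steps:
J(k) = 2 + k/4 (J(k) = 2 - (-1)*k/4 = 2 + k/4)
t = -25 (t = -5*5 = -25)
F = 269 (F = -6 + ((2 + (¼)*(-6))*(-25))*(-22) = -6 + ((2 - 3/2)*(-25))*(-22) = -6 + ((½)*(-25))*(-22) = -6 - 25/2*(-22) = -6 + 275 = 269)
1/F = 1/269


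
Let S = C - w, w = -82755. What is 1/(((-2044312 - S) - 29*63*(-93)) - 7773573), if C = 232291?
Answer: -1/9963020 ≈ -1.0037e-7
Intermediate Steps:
S = 315046 (S = 232291 - 1*(-82755) = 232291 + 82755 = 315046)
1/(((-2044312 - S) - 29*63*(-93)) - 7773573) = 1/(((-2044312 - 1*315046) - 29*63*(-93)) - 7773573) = 1/(((-2044312 - 315046) - 1827*(-93)) - 7773573) = 1/((-2359358 + 169911) - 7773573) = 1/(-2189447 - 7773573) = 1/(-9963020) = -1/9963020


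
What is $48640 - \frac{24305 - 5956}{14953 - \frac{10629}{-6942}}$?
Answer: $\frac{1683134282814}{34604785} \approx 48639.0$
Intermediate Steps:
$48640 - \frac{24305 - 5956}{14953 - \frac{10629}{-6942}} = 48640 - \frac{18349}{14953 - - \frac{3543}{2314}} = 48640 - \frac{18349}{14953 + \frac{3543}{2314}} = 48640 - \frac{18349}{\frac{34604785}{2314}} = 48640 - 18349 \cdot \frac{2314}{34604785} = 48640 - \frac{42459586}{34604785} = \frac{1683134282814}{34604785}$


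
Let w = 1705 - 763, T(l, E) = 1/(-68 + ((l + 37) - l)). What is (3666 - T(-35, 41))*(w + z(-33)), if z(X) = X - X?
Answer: 107055474/31 ≈ 3.4534e+6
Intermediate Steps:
z(X) = 0
T(l, E) = -1/31 (T(l, E) = 1/(-68 + ((37 + l) - l)) = 1/(-68 + 37) = 1/(-31) = -1/31)
w = 942
(3666 - T(-35, 41))*(w + z(-33)) = (3666 - 1*(-1/31))*(942 + 0) = (3666 + 1/31)*942 = (113647/31)*942 = 107055474/31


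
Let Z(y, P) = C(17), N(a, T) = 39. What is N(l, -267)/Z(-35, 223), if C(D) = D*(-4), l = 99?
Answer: -39/68 ≈ -0.57353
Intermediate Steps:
C(D) = -4*D
Z(y, P) = -68 (Z(y, P) = -4*17 = -68)
N(l, -267)/Z(-35, 223) = 39/(-68) = 39*(-1/68) = -39/68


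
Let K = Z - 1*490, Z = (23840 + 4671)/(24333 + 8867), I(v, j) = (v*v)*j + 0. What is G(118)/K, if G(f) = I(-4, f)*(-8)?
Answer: 501452800/16239489 ≈ 30.879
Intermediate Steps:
I(v, j) = j*v² (I(v, j) = v²*j + 0 = j*v² + 0 = j*v²)
Z = 28511/33200 ≈ 0.85876
G(f) = -128*f (G(f) = (f*(-4)²)*(-8) = (f*16)*(-8) = (16*f)*(-8) = -128*f)
K = -16239489/33200 (K = 28511/33200 - 1*490 = 28511/33200 - 490 = -16239489/33200 ≈ -489.14)
G(118)/K = (-128*118)/(-16239489/33200) = -15104*(-33200/16239489) = 501452800/16239489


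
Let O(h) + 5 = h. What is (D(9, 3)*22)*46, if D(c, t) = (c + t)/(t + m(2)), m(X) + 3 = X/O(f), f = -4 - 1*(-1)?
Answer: -48576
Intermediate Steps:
f = -3 (f = -4 + 1 = -3)
O(h) = -5 + h
m(X) = -3 - X/8 (m(X) = -3 + X/(-5 - 3) = -3 + X/(-8) = -3 + X*(-1/8) = -3 - X/8)
D(c, t) = (c + t)/(-13/4 + t) (D(c, t) = (c + t)/(t + (-3 - 1/8*2)) = (c + t)/(t + (-3 - 1/4)) = (c + t)/(t - 13/4) = (c + t)/(-13/4 + t))
(D(9, 3)*22)*46 = ((4*(9 + 3)/(-13 + 4*3))*22)*46 = ((4*12/(-13 + 12))*22)*46 = ((4*12/(-1))*22)*46 = ((4*(-1)*12)*22)*46 = -48*22*46 = -1056*46 = -48576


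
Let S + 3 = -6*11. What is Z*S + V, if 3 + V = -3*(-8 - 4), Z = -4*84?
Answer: 23217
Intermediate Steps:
Z = -336
V = 33 (V = -3 - 3*(-8 - 4) = -3 - 3*(-12) = -3 + 36 = 33)
S = -69 (S = -3 - 6*11 = -3 - 66 = -69)
Z*S + V = -336*(-69) + 33 = 23184 + 33 = 23217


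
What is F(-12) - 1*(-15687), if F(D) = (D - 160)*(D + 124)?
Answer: -3577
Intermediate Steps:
F(D) = (-160 + D)*(124 + D)
F(-12) - 1*(-15687) = (-19840 + (-12)² - 36*(-12)) - 1*(-15687) = (-19840 + 144 + 432) + 15687 = -19264 + 15687 = -3577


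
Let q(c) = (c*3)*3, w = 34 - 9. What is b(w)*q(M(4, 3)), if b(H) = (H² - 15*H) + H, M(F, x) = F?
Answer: 9900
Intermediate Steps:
w = 25
q(c) = 9*c (q(c) = (3*c)*3 = 9*c)
b(H) = H² - 14*H
b(w)*q(M(4, 3)) = (25*(-14 + 25))*(9*4) = (25*11)*36 = 275*36 = 9900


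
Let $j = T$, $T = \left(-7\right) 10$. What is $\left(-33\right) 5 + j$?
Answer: $-235$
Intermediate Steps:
$T = -70$
$j = -70$
$\left(-33\right) 5 + j = \left(-33\right) 5 - 70 = -165 - 70 = -235$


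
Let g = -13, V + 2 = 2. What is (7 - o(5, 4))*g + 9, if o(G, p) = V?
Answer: -82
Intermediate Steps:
V = 0 (V = -2 + 2 = 0)
o(G, p) = 0
(7 - o(5, 4))*g + 9 = (7 - 1*0)*(-13) + 9 = (7 + 0)*(-13) + 9 = 7*(-13) + 9 = -91 + 9 = -82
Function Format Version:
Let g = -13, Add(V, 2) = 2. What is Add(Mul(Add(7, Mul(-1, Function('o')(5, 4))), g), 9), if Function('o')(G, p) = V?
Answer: -82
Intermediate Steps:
V = 0 (V = Add(-2, 2) = 0)
Function('o')(G, p) = 0
Add(Mul(Add(7, Mul(-1, Function('o')(5, 4))), g), 9) = Add(Mul(Add(7, Mul(-1, 0)), -13), 9) = Add(Mul(Add(7, 0), -13), 9) = Add(Mul(7, -13), 9) = Add(-91, 9) = -82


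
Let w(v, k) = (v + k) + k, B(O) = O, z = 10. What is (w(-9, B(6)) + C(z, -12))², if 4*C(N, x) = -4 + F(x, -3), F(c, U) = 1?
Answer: 81/16 ≈ 5.0625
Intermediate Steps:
w(v, k) = v + 2*k (w(v, k) = (k + v) + k = v + 2*k)
C(N, x) = -¾ (C(N, x) = (-4 + 1)/4 = (¼)*(-3) = -¾)
(w(-9, B(6)) + C(z, -12))² = ((-9 + 2*6) - ¾)² = ((-9 + 12) - ¾)² = (3 - ¾)² = (9/4)² = 81/16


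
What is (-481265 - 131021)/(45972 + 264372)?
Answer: -306143/155172 ≈ -1.9729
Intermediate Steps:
(-481265 - 131021)/(45972 + 264372) = -612286/310344 = -612286*1/310344 = -306143/155172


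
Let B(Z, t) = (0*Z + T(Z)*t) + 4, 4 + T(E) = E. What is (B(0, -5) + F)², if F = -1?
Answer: 529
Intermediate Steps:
T(E) = -4 + E
B(Z, t) = 4 + t*(-4 + Z) (B(Z, t) = (0*Z + (-4 + Z)*t) + 4 = (0 + t*(-4 + Z)) + 4 = t*(-4 + Z) + 4 = 4 + t*(-4 + Z))
(B(0, -5) + F)² = ((4 - 5*(-4 + 0)) - 1)² = ((4 - 5*(-4)) - 1)² = ((4 + 20) - 1)² = (24 - 1)² = 23² = 529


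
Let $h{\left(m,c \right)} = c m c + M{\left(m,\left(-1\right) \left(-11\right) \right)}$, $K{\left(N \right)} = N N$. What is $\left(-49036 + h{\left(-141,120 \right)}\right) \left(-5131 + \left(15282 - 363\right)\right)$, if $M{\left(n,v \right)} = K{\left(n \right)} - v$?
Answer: $-20159032008$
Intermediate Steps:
$K{\left(N \right)} = N^{2}$
$M{\left(n,v \right)} = n^{2} - v$
$h{\left(m,c \right)} = -11 + m^{2} + m c^{2}$ ($h{\left(m,c \right)} = c m c + \left(m^{2} - \left(-1\right) \left(-11\right)\right) = m c^{2} + \left(m^{2} - 11\right) = m c^{2} + \left(-11 + m^{2}\right) = -11 + m^{2} + m c^{2}$)
$\left(-49036 + h{\left(-141,120 \right)}\right) \left(-5131 + \left(15282 - 363\right)\right) = \left(-49036 - \left(11 - 19881 + 2030400\right)\right) \left(-5131 + \left(15282 - 363\right)\right) = \left(-49036 - 2010530\right) \left(-5131 + \left(15282 - 363\right)\right) = \left(-49036 - 2010530\right) \left(-5131 + 14919\right) = \left(-49036 - 2010530\right) 9788 = \left(-2059566\right) 9788 = -20159032008$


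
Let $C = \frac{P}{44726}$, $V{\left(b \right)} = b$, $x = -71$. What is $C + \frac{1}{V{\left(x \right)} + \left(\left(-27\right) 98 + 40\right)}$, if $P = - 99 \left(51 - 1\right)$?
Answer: $- \frac{604358}{5442341} \approx -0.11105$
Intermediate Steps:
$P = -4950$ ($P = \left(-99\right) 50 = -4950$)
$C = - \frac{225}{2033}$ ($C = - \frac{4950}{44726} = \left(-4950\right) \frac{1}{44726} = - \frac{225}{2033} \approx -0.11067$)
$C + \frac{1}{V{\left(x \right)} + \left(\left(-27\right) 98 + 40\right)} = - \frac{225}{2033} + \frac{1}{-71 + \left(\left(-27\right) 98 + 40\right)} = - \frac{225}{2033} + \frac{1}{-71 + \left(-2646 + 40\right)} = - \frac{225}{2033} + \frac{1}{-71 - 2606} = - \frac{225}{2033} + \frac{1}{-2677} = - \frac{225}{2033} - \frac{1}{2677} = - \frac{604358}{5442341}$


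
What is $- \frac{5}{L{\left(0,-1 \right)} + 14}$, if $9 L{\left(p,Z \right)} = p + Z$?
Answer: $- \frac{9}{25} \approx -0.36$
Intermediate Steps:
$L{\left(p,Z \right)} = \frac{Z}{9} + \frac{p}{9}$ ($L{\left(p,Z \right)} = \frac{p + Z}{9} = \frac{Z + p}{9} = \frac{Z}{9} + \frac{p}{9}$)
$- \frac{5}{L{\left(0,-1 \right)} + 14} = - \frac{5}{\left(\frac{1}{9} \left(-1\right) + \frac{1}{9} \cdot 0\right) + 14} = - \frac{5}{\left(- \frac{1}{9} + 0\right) + 14} = - \frac{5}{- \frac{1}{9} + 14} = - \frac{5}{\frac{125}{9}} = \left(-5\right) \frac{9}{125} = - \frac{9}{25}$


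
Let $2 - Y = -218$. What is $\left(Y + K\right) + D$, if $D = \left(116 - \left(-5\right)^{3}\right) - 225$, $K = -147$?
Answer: $89$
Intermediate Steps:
$Y = 220$ ($Y = 2 - -218 = 2 + 218 = 220$)
$D = 16$ ($D = \left(116 - -125\right) - 225 = \left(116 + 125\right) - 225 = 241 - 225 = 16$)
$\left(Y + K\right) + D = \left(220 - 147\right) + 16 = 73 + 16 = 89$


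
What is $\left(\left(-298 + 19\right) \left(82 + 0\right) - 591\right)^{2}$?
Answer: $550793961$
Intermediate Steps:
$\left(\left(-298 + 19\right) \left(82 + 0\right) - 591\right)^{2} = \left(\left(-279\right) 82 - 591\right)^{2} = \left(-22878 - 591\right)^{2} = \left(-23469\right)^{2} = 550793961$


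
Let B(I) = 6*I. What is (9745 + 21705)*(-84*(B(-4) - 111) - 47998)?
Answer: -1152894100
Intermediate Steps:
(9745 + 21705)*(-84*(B(-4) - 111) - 47998) = (9745 + 21705)*(-84*(6*(-4) - 111) - 47998) = 31450*(-84*(-24 - 111) - 47998) = 31450*(-84*(-135) - 47998) = 31450*(11340 - 47998) = 31450*(-36658) = -1152894100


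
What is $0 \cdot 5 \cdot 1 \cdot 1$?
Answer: $0$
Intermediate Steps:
$0 \cdot 5 \cdot 1 \cdot 1 = 0 \cdot 5 \cdot 1 = 0 \cdot 1 = 0$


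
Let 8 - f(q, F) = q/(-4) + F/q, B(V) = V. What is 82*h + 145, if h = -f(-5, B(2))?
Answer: -4413/10 ≈ -441.30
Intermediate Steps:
f(q, F) = 8 + q/4 - F/q (f(q, F) = 8 - (q/(-4) + F/q) = 8 - (q*(-¼) + F/q) = 8 - (-q/4 + F/q) = 8 + (q/4 - F/q) = 8 + q/4 - F/q)
h = -143/20 (h = -(8 + (¼)*(-5) - 1*2/(-5)) = -(8 - 5/4 - 1*2*(-⅕)) = -(8 - 5/4 + ⅖) = -1*143/20 = -143/20 ≈ -7.1500)
82*h + 145 = 82*(-143/20) + 145 = -5863/10 + 145 = -4413/10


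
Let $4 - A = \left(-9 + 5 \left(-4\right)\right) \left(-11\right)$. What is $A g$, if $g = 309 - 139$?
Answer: $-53550$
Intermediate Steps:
$A = -315$ ($A = 4 - \left(-9 + 5 \left(-4\right)\right) \left(-11\right) = 4 - \left(-9 - 20\right) \left(-11\right) = 4 - \left(-29\right) \left(-11\right) = 4 - 319 = -315$)
$g = 170$ ($g = 309 - 139 = 170$)
$A g = \left(-315\right) 170 = -53550$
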